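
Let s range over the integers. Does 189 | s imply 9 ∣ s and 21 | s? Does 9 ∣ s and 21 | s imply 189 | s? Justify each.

(⇒) holds; (⇐) fails.

[⇒] If 189 ∣ s, write s = 189q. Since 189 = 21·9, s = 9·(21q), so 9 ∣ s; and since 189 = 9·21, s = 21·(9q), so 21 ∣ s.

[⇐] This fails: take s = 63. Both 9 ∣ 63 and 21 ∣ 63, yet 63 is not a multiple of 189 (since 63 = 0·189 + 63), so 189 ∤ 63.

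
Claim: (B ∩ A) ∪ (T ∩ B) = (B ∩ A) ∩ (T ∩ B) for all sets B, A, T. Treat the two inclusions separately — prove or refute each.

The sets are not equal: only the reverse inclusion holds.

(⊇) Let x ∈ (B ∩ A) ∩ (T ∩ B). Then x ∈ B ∩ A ∩ T, from which x ∈ (B ∩ A) ∪ (T ∩ B).

(⊆) This inclusion fails. Take B = {1}, A = {1}, T = ∅; then 1 ∈ (B ∩ A) ∪ (T ∩ B) but 1 ∉ (B ∩ A) ∩ (T ∩ B).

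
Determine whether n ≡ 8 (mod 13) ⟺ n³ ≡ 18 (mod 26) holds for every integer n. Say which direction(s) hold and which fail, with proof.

[⇒] This fails: take n = 21. Then 21 ≡ 8 (mod 13), but 21³ = 9261 ≡ 5 (mod 26), not 18.

[⇐] This fails: take n = 20. Then 20³ = 8000 ≡ 18 (mod 26), yet 20 ≡ 7 (mod 13), not 8.

(⇒) fails and (⇐) fails.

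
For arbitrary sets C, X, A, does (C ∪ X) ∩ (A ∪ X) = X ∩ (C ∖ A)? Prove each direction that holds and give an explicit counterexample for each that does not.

Forward inclusion. This inclusion fails. Take C = ∅, X = {1}, A = ∅; then 1 ∈ (C ∪ X) ∩ (A ∪ X) but 1 ∉ X ∩ (C ∖ A).

Reverse inclusion. Let x ∈ X ∩ (C ∖ A). Then x ∈ C ∩ X and x ∉ A, from which x ∈ (C ∪ X) ∩ (A ∪ X).

(⊆) fails; (⊇) holds.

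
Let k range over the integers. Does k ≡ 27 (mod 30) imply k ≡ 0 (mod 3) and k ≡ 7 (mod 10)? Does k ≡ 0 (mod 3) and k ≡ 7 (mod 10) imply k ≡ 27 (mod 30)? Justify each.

Forward direction. Suppose k ≡ 27 (mod 30); write k = 30j + 27. Since 3 ∣ 30, reducing mod 3 gives k ≡ 27 ≡ 0 (mod 3); since 10 ∣ 30, reducing mod 10 gives k ≡ 27 ≡ 7 (mod 10).

Converse. If k ≡ 0 (mod 3) and k ≡ 7 (mod 10), then by the Chinese remainder theorem k ≡ 27 (mod 30). This is exactly k ≡ 27 (mod 30).

Equivalent; both directions hold.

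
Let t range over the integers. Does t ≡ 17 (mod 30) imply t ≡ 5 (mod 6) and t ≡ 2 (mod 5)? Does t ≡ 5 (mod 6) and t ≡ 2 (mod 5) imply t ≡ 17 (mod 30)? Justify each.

Converse. If t ≡ 5 (mod 6) and t ≡ 2 (mod 5), then by the Chinese remainder theorem t ≡ 17 (mod 30). This is exactly t ≡ 17 (mod 30).

Forward direction. Suppose t ≡ 17 (mod 30); write t = 30j + 17. Since 6 ∣ 30, reducing mod 6 gives t ≡ 17 ≡ 5 (mod 6); since 5 ∣ 30, reducing mod 5 gives t ≡ 17 ≡ 2 (mod 5).

Both directions hold.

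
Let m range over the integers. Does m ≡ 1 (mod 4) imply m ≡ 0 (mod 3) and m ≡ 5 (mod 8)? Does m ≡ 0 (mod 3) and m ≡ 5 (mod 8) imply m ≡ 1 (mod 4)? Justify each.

The forward direction fails; the converse holds.

[⇐] If m ≡ 0 (mod 3) and m ≡ 5 (mod 8), then by the Chinese remainder theorem m ≡ 21 (mod 24). Since 21 ≡ 1 (mod 4) and 4 ∣ 24, we get m ≡ 1 (mod 4).

[⇒] This fails: m = 1 gives 1 ≡ 1 (mod 4) but 1 ≡ 1 (mod 3), so the conjunction on the right does not hold.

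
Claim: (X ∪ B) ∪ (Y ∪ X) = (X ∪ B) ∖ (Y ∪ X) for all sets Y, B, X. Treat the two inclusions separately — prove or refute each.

Only the reverse inclusion holds.

(⟸) Let x ∈ (X ∪ B) ∖ (Y ∪ X). Then x ∈ B and x ∉ Y, X, from which x ∈ (X ∪ B) ∪ (Y ∪ X).

(⟹) This inclusion fails. Take Y = {1}, B = ∅, X = ∅; then 1 ∈ (X ∪ B) ∪ (Y ∪ X) but 1 ∉ (X ∪ B) ∖ (Y ∪ X).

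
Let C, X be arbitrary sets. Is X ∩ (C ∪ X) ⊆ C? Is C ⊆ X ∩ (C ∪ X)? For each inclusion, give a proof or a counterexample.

Both inclusions fail.

(⊆) This inclusion fails. Take C = ∅, X = {1}; then 1 ∈ X ∩ (C ∪ X) but 1 ∉ C.

(⊇) This inclusion fails. Take C = {1}, X = ∅; then 1 ∈ C but 1 ∉ X ∩ (C ∪ X).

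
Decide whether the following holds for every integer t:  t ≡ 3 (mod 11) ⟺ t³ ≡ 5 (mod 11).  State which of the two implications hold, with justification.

(⇒) Suppose t ≡ 3 (mod 11). Write t = 11j + 3. Then (11j + 3)³ = 1331j³ + 1089j² + 297j + 27 = 11(121j³ + 99j² + 27j + 2) + 5, so t³ ≡ 5 (mod 11).

(⇐) For the converse, argue contrapositively. If t ≢ 3 (mod 11), then t is congruent to one of 0, 1, 2, 4, 5, 6, 7, 8, 9, 10 modulo 11, and these give t³ ≡ 0, 1, 8, 9, 4, 7, 2, 6, 3, 10 respectively — never 5.

Both implications hold.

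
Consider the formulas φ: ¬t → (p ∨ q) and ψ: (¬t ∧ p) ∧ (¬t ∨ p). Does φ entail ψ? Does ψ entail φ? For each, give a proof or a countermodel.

(⇒) fails; (⇐) holds.

Forward direction. This fails. Under p = F, q = T, t = F, the left side is true but the right side is false.

Converse. Assume the antecedent. If p is true, ¬t → (p ∨ q) reduces to true regardless of the other variables. If p is false, the antecedent cannot hold. Either way ¬t → (p ∨ q) holds.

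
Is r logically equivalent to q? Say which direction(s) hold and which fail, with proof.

Neither implication holds.

(⟹) This fails. Under q = F, r = T, the left side is true but the right side is false.

(⟸) This fails. Under q = T, r = F, the left side is false but the right side is true.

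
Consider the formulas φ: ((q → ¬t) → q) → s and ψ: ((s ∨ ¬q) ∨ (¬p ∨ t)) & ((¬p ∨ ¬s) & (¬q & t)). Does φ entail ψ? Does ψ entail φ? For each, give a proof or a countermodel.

Not equivalent: only (⇐) holds.

Forward direction. This fails. Under p = F, q = F, s = F, t = F, the left side is true but the right side is false.

Converse. Assume the antecedent. If p is true, the antecedent forces (p = T, q = F, s = F, t = T), and ((q → ¬t) → q) → s holds there. If p is false, the antecedent forces (p = F, q = F, s = F, t = T) or (p = F, q = F, s = T, t = T), and ((q → ¬t) → q) → s holds there. Either way ((q → ¬t) → q) → s holds.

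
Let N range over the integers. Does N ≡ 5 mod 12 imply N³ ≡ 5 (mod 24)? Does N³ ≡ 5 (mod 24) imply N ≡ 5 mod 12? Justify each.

Only the reverse direction holds.

(→) This fails: take N = 17. Then 17 ≡ 5 (mod 12), but 17³ = 4913 ≡ 17 (mod 24), not 5.

(←) Conversely, the residues r modulo 24 with r³ ≡ 5 (mod 24) are exactly {5}, and each is ≡ 5 (mod 12).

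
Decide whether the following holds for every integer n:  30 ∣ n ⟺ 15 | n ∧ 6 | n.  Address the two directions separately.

(⇐) Suppose 15 ∣ n and 6 ∣ n. Any common multiple of 15 and 6 is a multiple of their lcm; here lcm(15, 6) = 15·6/gcd(15, 6) = 90/3 = 30, so 30 ∣ n.

(⇒) If 30 ∣ n, write n = 30q. Since 30 = 2·15, n = 15·(2q), so 15 ∣ n; and since 30 = 5·6, n = 6·(5q), so 6 ∣ n.

Equivalent; both directions hold.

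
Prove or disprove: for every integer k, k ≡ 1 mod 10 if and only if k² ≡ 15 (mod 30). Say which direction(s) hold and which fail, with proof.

[⇒] This fails: take k = 1. Then 1 ≡ 1 (mod 10), but 1² = 1 ≡ 1 (mod 30), not 15.

[⇐] This fails: take k = 15. Then 15² = 225 ≡ 15 (mod 30), yet 15 ≡ 5 (mod 10), not 1.

Neither direction holds.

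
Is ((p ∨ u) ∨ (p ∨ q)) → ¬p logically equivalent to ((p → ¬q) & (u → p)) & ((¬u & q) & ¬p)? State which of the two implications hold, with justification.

(⟹) This fails. Under p = F, u = F, q = F, the left side is true but the right side is false.

(⟸) Assume the antecedent. If p is true, the antecedent cannot hold. If p is false, ((p ∨ u) ∨ (p ∨ q)) → ¬p reduces to true regardless of the other variables. Either way ((p ∨ u) ∨ (p ∨ q)) → ¬p holds.

Not equivalent: only (⇐) holds.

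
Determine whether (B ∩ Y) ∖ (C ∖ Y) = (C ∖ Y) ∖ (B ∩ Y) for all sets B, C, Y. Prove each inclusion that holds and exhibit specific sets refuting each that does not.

(⊆) This inclusion fails. Take B = {1}, C = ∅, Y = {1}; then 1 ∈ (B ∩ Y) ∖ (C ∖ Y) but 1 ∉ (C ∖ Y) ∖ (B ∩ Y).

(⊇) This inclusion fails. Take B = ∅, C = {1}, Y = ∅; then 1 ∈ (C ∖ Y) ∖ (B ∩ Y) but 1 ∉ (B ∩ Y) ∖ (C ∖ Y).

Both inclusions fail.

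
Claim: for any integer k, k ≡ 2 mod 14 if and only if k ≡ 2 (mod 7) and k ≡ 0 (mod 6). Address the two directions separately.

(⇒) fails; (⇐) holds.

[⇒] This fails: k = 16 gives 16 ≡ 2 (mod 14) but 16 ≡ 4 (mod 6), so the conjunction on the right does not hold.

[⇐] Conversely, if k ≡ 2 (mod 7) and k ≡ 0 (mod 6), then by the Chinese remainder theorem k ≡ 30 (mod 42). Since 30 ≡ 2 (mod 14) and 14 ∣ 42, we get k ≡ 2 (mod 14).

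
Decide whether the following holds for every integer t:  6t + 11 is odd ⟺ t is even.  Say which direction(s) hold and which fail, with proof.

(⇒) This fails: take t = 3. Then 6t + 11 = 29, which is odd, yet t = 3 is odd, not even.

(⇐) Suppose t is even. Since 6 is even, 6t is even for every t, so 6t + 11 has the same parity as 11, which is odd. Hence 6t + 11 is odd.

Only the reverse direction holds.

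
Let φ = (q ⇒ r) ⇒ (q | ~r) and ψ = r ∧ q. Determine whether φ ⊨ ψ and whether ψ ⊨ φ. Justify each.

Forward direction. This fails. Under q = F, r = F, the left side is true but the right side is false.

Converse. Assume the antecedent. If q is true, (q ⇒ r) ⇒ (q | ~r) reduces to true regardless of the other variables. If q is false, the antecedent cannot hold. Either way (q ⇒ r) ⇒ (q | ~r) holds.

Only the reverse direction holds.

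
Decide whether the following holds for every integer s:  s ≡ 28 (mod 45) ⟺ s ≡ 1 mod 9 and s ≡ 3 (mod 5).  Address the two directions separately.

Both directions hold; the statement is true.

(⟸) If s ≡ 1 (mod 9) and s ≡ 3 (mod 5), then by the Chinese remainder theorem s ≡ 28 (mod 45). This is exactly s ≡ 28 (mod 45).

(⟹) Suppose s ≡ 28 (mod 45); write s = 45j + 28. Since 9 ∣ 45, reducing mod 9 gives s ≡ 28 ≡ 1 (mod 9); since 5 ∣ 45, reducing mod 5 gives s ≡ 28 ≡ 3 (mod 5).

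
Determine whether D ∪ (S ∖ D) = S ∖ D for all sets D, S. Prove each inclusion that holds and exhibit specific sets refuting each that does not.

Only the reverse inclusion holds.

(⊆) This inclusion fails. Take D = {1}, S = ∅; then 1 ∈ D ∪ (S ∖ D) but 1 ∉ S ∖ D.

(⊇) Let x ∈ S ∖ D. Then x ∈ S and x ∉ D, from which x ∈ D ∪ (S ∖ D).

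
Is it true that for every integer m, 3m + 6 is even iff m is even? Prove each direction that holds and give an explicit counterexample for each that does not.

Both directions hold; the statement is true.

(⟹) Suppose 3m + 6 is even. Since 3 is odd, 3m and m have the same parity, so 3m + 6 ≡ m + 6 (mod 2). As 6 is even, 3m + 6 is even exactly when m is even. Thus m is even.

(⟸) Conversely, suppose m is even; write m = 2j. Then 3m + 6 = 3·(2j) + 6 = 2·3j + 6, which is even.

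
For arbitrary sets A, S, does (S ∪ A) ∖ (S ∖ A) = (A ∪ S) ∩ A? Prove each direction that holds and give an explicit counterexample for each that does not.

(⊆) Let x ∈ (S ∪ A) ∖ (S ∖ A). Then either x ∈ A and x ∉ S; or x ∈ A ∩ S. In each case x ∈ (A ∪ S) ∩ A, so (S ∪ A) ∖ (S ∖ A) ⊆ (A ∪ S) ∩ A.

(⊇) Let x ∈ (A ∪ S) ∩ A. Then either x ∈ A and x ∉ S; or x ∈ A ∩ S. In each case x ∈ (S ∪ A) ∖ (S ∖ A), so (A ∪ S) ∩ A ⊆ (S ∪ A) ∖ (S ∖ A).

The two sets are equal.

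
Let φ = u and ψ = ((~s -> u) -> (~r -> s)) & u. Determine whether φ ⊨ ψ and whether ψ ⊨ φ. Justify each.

(⇐) Assume the antecedent. If r is true, the antecedent forces (r = T, s = F, u = T) or (r = T, s = T, u = T), and u holds there. If r is false, the antecedent forces (r = F, s = T, u = T), and u holds there. Either way u holds.

(⇒) This fails. Under r = F, s = F, u = T, the left side is true but the right side is false.

Not equivalent: only (⇐) holds.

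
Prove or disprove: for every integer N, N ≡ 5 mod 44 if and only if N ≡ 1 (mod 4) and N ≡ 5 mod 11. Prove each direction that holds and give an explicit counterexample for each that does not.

Both directions hold; the statement is true.

(⇒) Suppose N ≡ 5 (mod 44); write N = 44j + 5. Since 4 ∣ 44, reducing mod 4 gives N ≡ 5 ≡ 1 (mod 4); since 11 ∣ 44, reducing mod 11 gives N ≡ 5 (mod 11).

(⇐) Conversely, if N ≡ 1 (mod 4) and N ≡ 5 (mod 11), then by the Chinese remainder theorem N ≡ 5 (mod 44). This is exactly N ≡ 5 (mod 44).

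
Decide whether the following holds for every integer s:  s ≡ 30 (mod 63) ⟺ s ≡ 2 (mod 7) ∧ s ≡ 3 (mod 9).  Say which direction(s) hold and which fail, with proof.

Both implications hold.

[⇒] Suppose s ≡ 30 (mod 63); write s = 63j + 30. Since 7 ∣ 63, reducing mod 7 gives s ≡ 30 ≡ 2 (mod 7); since 9 ∣ 63, reducing mod 9 gives s ≡ 30 ≡ 3 (mod 9).

[⇐] Conversely, if s ≡ 2 (mod 7) and s ≡ 3 (mod 9), then by the Chinese remainder theorem s ≡ 30 (mod 63). This is exactly s ≡ 30 (mod 63).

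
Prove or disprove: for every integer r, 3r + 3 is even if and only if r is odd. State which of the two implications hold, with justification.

Both directions hold; the statement is true.

Forward direction. Suppose 3r + 3 is even. Since 3 is odd, 3r and r have the same parity, so 3r + 3 ≡ r + 3 (mod 2). As 3 is odd, 3r + 3 is even exactly when r is odd. Thus r is odd.

Converse. Suppose r is odd; write r = 2j + 1. Then 3r + 3 = 3·(2j + 1) + 3 = 2·3j + 6, which is even.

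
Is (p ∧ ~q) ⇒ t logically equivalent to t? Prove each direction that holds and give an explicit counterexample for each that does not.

Converse. Assume the antecedent. If p is true, the antecedent forces (p = T, q = F, t = T) or (p = T, q = T, t = T), and (p ∧ ~q) ⇒ t holds there. If p is false, (p ∧ ~q) ⇒ t reduces to true regardless of the other variables. Either way (p ∧ ~q) ⇒ t holds.

Forward direction. This fails. Under p = F, q = F, t = F, the left side is true but the right side is false.

The forward direction fails; the converse holds.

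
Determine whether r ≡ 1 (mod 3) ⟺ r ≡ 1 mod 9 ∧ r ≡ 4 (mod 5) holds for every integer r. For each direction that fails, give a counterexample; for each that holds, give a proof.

(⇒) fails; (⇐) holds.

(→) This fails: r = 1 gives 1 ≡ 1 (mod 3) but 1 ≡ 1 (mod 5), so the conjunction on the right does not hold.

(←) Conversely, if r ≡ 1 (mod 9) and r ≡ 4 (mod 5), then by the Chinese remainder theorem r ≡ 19 (mod 45). Since 19 ≡ 1 (mod 3) and 3 ∣ 45, we get r ≡ 1 (mod 3).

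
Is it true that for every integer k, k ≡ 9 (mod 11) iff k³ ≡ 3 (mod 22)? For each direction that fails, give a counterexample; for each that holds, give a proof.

[⇐] The residues r modulo 22 with r³ ≡ 3 (mod 22) are exactly {9}, and each is ≡ 9 (mod 11).

[⇒] This fails: take k = 20. Then 20 ≡ 9 (mod 11), but 20³ = 8000 ≡ 14 (mod 22), not 3.

Only the converse holds.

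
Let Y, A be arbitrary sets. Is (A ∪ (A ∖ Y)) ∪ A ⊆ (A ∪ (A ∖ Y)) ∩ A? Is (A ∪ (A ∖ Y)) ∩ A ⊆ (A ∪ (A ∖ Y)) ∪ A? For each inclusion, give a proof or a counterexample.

The two sets are equal.

(⟹) Let x ∈ (A ∪ (A ∖ Y)) ∪ A. Then either x ∈ A and x ∉ Y; or x ∈ Y ∩ A. In each case x ∈ (A ∪ (A ∖ Y)) ∩ A, so (A ∪ (A ∖ Y)) ∪ A ⊆ (A ∪ (A ∖ Y)) ∩ A.

(⟸) Let x ∈ (A ∪ (A ∖ Y)) ∩ A. Then either x ∈ A and x ∉ Y; or x ∈ Y ∩ A. In each case x ∈ (A ∪ (A ∖ Y)) ∪ A, so (A ∪ (A ∖ Y)) ∩ A ⊆ (A ∪ (A ∖ Y)) ∪ A.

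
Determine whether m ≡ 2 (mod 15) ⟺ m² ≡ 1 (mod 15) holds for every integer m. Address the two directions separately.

Both directions fail.

(⟹) This fails: take m = 2. Then 2 ≡ 2 (mod 15), but 2² = 4 ≡ 4 (mod 15), not 1.

(⟸) This fails: take m = 1. Then 1² = 1 ≡ 1 (mod 15), yet 1 ≡ 1 (mod 15), not 2.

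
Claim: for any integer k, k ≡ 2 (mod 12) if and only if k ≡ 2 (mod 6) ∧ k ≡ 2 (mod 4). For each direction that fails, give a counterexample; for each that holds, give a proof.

Forward direction. Suppose k ≡ 2 (mod 12); write k = 12j + 2. Since 6 ∣ 12, reducing mod 6 gives k ≡ 2 (mod 6); since 4 ∣ 12, reducing mod 4 gives k ≡ 2 (mod 4).

Converse. If k ≡ 2 (mod 6) and k ≡ 2 (mod 4), then by the Chinese remainder theorem k ≡ 2 (mod 12). This is exactly k ≡ 2 (mod 12).

The biconditional holds.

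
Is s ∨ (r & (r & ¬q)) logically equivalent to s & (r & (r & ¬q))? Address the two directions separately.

(⟹) This fails. Under r = T, q = F, s = F, the left side is true but the right side is false.

(⟸) Assume the antecedent. If r is true, the antecedent forces (r = T, q = F, s = T), and s ∨ (r & (r & ¬q)) holds there. If r is false, the antecedent cannot hold. Either way s ∨ (r & (r & ¬q)) holds.

Only the reverse direction holds.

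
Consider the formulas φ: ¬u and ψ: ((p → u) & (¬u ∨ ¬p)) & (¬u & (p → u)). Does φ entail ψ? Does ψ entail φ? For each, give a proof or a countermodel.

Not equivalent: only (⇐) holds.

[⇒] This fails. Under p = T, u = F, the left side is true but the right side is false.

[⇐] Assume the antecedent. If p is true, the antecedent cannot hold. If p is false, the antecedent forces (p = F, u = F), and ¬u holds there. Either way ¬u holds.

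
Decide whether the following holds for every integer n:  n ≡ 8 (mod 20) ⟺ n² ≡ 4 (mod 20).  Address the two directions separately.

Not equivalent: only (⇒) holds.

(→) Suppose n ≡ 8 (mod 20). Write n = 20j + 8. Then (20j + 8)² = 400j² + 320j + 64 = 20(20j² + 16j + 3) + 4, so n² ≡ 4 (mod 20).

(←) This fails: take n = 2. Then 2² = 4 ≡ 4 (mod 20), yet 2 ≡ 2 (mod 20), not 8.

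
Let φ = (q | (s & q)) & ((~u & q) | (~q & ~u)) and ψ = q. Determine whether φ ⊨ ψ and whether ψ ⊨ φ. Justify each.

Only the forward implication holds.

(⇒) Assume the antecedent. If q is true, q reduces to true regardless of the other variables. If q is false, the antecedent cannot hold. Either way q holds.

(⇐) This fails. Under q = T, u = T, s = F, the left side is false but the right side is true.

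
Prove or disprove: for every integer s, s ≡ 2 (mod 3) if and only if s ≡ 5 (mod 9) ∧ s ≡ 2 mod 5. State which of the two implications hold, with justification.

[⇒] This fails: s = 2 gives 2 ≡ 2 (mod 3) but 2 ≡ 2 (mod 9), so the conjunction on the right does not hold.

[⇐] Conversely, if s ≡ 5 (mod 9) and s ≡ 2 (mod 5), then by the Chinese remainder theorem s ≡ 32 (mod 45). Since 32 ≡ 2 (mod 3) and 3 ∣ 45, we get s ≡ 2 (mod 3).

Not equivalent: only (⇐) holds.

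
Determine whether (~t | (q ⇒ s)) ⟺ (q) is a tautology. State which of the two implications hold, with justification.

(→) This fails. Under q = F, s = F, t = F, the left side is true but the right side is false.

(←) This fails. Under q = T, s = F, t = T, the left side is false but the right side is true.

(⇒) fails and (⇐) fails.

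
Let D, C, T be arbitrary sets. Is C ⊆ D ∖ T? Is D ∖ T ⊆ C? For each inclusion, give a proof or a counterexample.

Neither inclusion holds.

(⟹) This inclusion fails. Take D = ∅, C = {1}, T = ∅; then 1 ∈ C but 1 ∉ D ∖ T.

(⟸) This inclusion fails. Take D = {1}, C = ∅, T = ∅; then 1 ∈ D ∖ T but 1 ∉ C.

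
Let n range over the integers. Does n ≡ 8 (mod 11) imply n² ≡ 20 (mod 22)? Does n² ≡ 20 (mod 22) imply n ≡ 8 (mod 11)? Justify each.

(⇒) fails and (⇐) fails.

(⇒) This fails: take n = 19. Then 19 ≡ 8 (mod 11), but 19² = 361 ≡ 9 (mod 22), not 20.

(⇐) This fails: take n = 14. Then 14² = 196 ≡ 20 (mod 22), yet 14 ≡ 3 (mod 11), not 8.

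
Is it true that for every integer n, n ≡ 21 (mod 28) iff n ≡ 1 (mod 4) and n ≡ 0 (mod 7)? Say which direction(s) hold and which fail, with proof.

(⟹) Suppose n ≡ 21 (mod 28); write n = 28j + 21. Since 4 ∣ 28, reducing mod 4 gives n ≡ 21 ≡ 1 (mod 4); since 7 ∣ 28, reducing mod 7 gives n ≡ 21 ≡ 0 (mod 7).

(⟸) Conversely, if n ≡ 1 (mod 4) and n ≡ 0 (mod 7), then by the Chinese remainder theorem n ≡ 21 (mod 28). This is exactly n ≡ 21 (mod 28).

Both directions hold.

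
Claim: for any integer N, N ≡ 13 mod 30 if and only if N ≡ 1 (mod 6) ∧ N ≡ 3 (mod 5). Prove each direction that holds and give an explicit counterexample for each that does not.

(⇒) Suppose N ≡ 13 (mod 30); write N = 30j + 13. Since 6 ∣ 30, reducing mod 6 gives N ≡ 13 ≡ 1 (mod 6); since 5 ∣ 30, reducing mod 5 gives N ≡ 13 ≡ 3 (mod 5).

(⇐) Conversely, if N ≡ 1 (mod 6) and N ≡ 3 (mod 5), then by the Chinese remainder theorem N ≡ 13 (mod 30). This is exactly N ≡ 13 (mod 30).

The biconditional holds.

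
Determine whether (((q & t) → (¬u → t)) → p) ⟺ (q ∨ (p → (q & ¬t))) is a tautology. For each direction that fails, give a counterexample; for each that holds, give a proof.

Both directions fail.

[⇒] This fails. Under p = T, u = F, q = F, t = F, the left side is true but the right side is false.

[⇐] This fails. Under p = F, u = F, q = F, t = F, the left side is false but the right side is true.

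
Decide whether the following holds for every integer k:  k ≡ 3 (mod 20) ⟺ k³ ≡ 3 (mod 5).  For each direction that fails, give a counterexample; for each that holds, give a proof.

Forward direction. This fails: take k = 3. Then 3 ≡ 3 (mod 20), but 3³ = 27 ≡ 2 (mod 5), not 3.

Converse. This fails: take k = 2. Then 2³ = 8 ≡ 3 (mod 5), yet 2 ≡ 2 (mod 20), not 3.

Both directions fail.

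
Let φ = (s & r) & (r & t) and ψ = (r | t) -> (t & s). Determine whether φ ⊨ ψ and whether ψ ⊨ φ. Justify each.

The forward direction holds; the converse fails.

[⇒] Assume the antecedent. If t is true, the antecedent forces (t = T, r = T, s = T), and (r | t) -> (t & s) holds there. If t is false, the antecedent cannot hold. Either way (r | t) -> (t & s) holds.

[⇐] This fails. Under t = F, r = F, s = F, the left side is false but the right side is true.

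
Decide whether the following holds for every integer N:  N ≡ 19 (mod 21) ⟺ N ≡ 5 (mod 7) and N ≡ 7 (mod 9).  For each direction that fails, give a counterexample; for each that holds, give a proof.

Forward direction. This fails: N = 40 gives 40 ≡ 19 (mod 21) but 40 ≡ 4 (mod 9), so the conjunction on the right does not hold.

Converse. If N ≡ 5 (mod 7) and N ≡ 7 (mod 9), then by the Chinese remainder theorem N ≡ 61 (mod 63). Since 61 ≡ 19 (mod 21) and 21 ∣ 63, we get N ≡ 19 (mod 21).

Not equivalent: only (⇐) holds.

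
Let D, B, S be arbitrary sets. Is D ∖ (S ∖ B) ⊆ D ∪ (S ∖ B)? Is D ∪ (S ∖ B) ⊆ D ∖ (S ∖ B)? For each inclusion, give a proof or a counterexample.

Only the forward inclusion holds.

Forward inclusion. Let x ∈ D ∖ (S ∖ B). Then either x ∈ D and x ∉ B, S; or x ∈ D ∩ B and x ∉ S; or x ∈ D ∩ B ∩ S. In each case x ∈ D ∪ (S ∖ B), so D ∖ (S ∖ B) ⊆ D ∪ (S ∖ B).

Reverse inclusion. This inclusion fails. Take D = ∅, B = ∅, S = {1}; then 1 ∈ D ∪ (S ∖ B) but 1 ∉ D ∖ (S ∖ B).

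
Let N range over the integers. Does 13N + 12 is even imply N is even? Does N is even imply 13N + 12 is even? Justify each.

(→) Suppose 13N + 12 is even. Since 13 is odd, 13N and N have the same parity, so 13N + 12 ≡ N + 12 (mod 2). As 12 is even, 13N + 12 is even exactly when N is even. Thus N is even.

(←) Conversely, suppose N is even; write N = 2j. Then 13N + 12 = 13·(2j) + 12 = 2·13j + 12, which is even.

The biconditional holds.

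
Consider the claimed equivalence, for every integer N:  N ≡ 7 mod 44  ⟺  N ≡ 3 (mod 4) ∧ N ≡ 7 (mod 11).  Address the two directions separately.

Both directions hold; the statement is true.

(⇒) Suppose N ≡ 7 (mod 44); write N = 44j + 7. Since 4 ∣ 44, reducing mod 4 gives N ≡ 7 ≡ 3 (mod 4); since 11 ∣ 44, reducing mod 11 gives N ≡ 7 (mod 11).

(⇐) Conversely, if N ≡ 3 (mod 4) and N ≡ 7 (mod 11), then by the Chinese remainder theorem N ≡ 7 (mod 44). This is exactly N ≡ 7 (mod 44).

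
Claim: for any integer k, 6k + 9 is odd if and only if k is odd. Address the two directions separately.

The forward direction fails; the converse holds.

[⇒] This fails: take k = 2. Then 6k + 9 = 21, which is odd, yet k = 2 is even, not odd.

[⇐] Suppose k is odd. Since 6 is even, 6k is even for every k, so 6k + 9 has the same parity as 9, which is odd. Hence 6k + 9 is odd.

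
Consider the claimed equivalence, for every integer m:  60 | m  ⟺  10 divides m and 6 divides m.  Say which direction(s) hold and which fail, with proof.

(⟹) If 60 ∣ m, write m = 60q. Since 60 = 6·10, m = 10·(6q), so 10 ∣ m; and since 60 = 10·6, m = 6·(10q), so 6 ∣ m.

(⟸) This fails: take m = 30. Both 10 ∣ 30 and 6 ∣ 30, yet 30 is not a multiple of 60 (since 30 = 0·60 + 30), so 60 ∤ 30.

Not equivalent: only (⇒) holds.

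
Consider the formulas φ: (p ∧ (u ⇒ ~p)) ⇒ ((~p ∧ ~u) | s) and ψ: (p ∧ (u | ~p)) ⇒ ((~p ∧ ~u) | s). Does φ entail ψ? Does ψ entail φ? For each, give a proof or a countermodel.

Forward direction. This fails. Under s = F, u = T, p = T, the left side is true but the right side is false.

Converse. This fails. Under s = F, u = F, p = T, the left side is false but the right side is true.

Neither implication holds.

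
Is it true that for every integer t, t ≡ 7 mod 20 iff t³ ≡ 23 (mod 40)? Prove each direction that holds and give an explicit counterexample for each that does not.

(→) This fails: take t = 27. Then 27 ≡ 7 (mod 20), but 27³ = 19683 ≡ 3 (mod 40), not 23.

(←) Conversely, the residues r modulo 40 with r³ ≡ 23 (mod 40) are exactly {7}, and each is ≡ 7 (mod 20).

Only the converse holds.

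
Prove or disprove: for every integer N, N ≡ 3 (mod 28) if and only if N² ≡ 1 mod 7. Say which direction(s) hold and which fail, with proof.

Neither direction holds.

(→) This fails: take N = 3. Then 3 ≡ 3 (mod 28), but 3² = 9 ≡ 2 (mod 7), not 1.

(←) This fails: take N = 1. Then 1² = 1 ≡ 1 (mod 7), yet 1 ≡ 1 (mod 28), not 3.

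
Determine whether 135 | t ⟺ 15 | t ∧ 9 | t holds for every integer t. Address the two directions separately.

(⟹) If 135 ∣ t, write t = 135q. Since 135 = 9·15, t = 15·(9q), so 15 ∣ t; and since 135 = 15·9, t = 9·(15q), so 9 ∣ t.

(⟸) This fails: take t = 45. Both 15 ∣ 45 and 9 ∣ 45, yet 45 is not a multiple of 135 (since 45 = 0·135 + 45), so 135 ∤ 45.

The forward direction holds; the converse fails.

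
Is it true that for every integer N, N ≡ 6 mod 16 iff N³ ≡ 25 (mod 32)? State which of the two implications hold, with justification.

Neither implication holds.

(⇒) This fails: take N = 6. Then 6 ≡ 6 (mod 16), but 6³ = 216 ≡ 24 (mod 32), not 25.

(⇐) This fails: take N = 9. Then 9³ = 729 ≡ 25 (mod 32), yet 9 ≡ 9 (mod 16), not 6.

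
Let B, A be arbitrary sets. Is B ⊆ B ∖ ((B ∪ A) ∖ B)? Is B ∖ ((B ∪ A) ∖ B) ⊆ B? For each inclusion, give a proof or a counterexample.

The two sets are equal.

(⟹) Let x ∈ B. Then either x ∈ B and x ∉ A; or x ∈ B ∩ A. In each case x ∈ B ∖ ((B ∪ A) ∖ B), so B ⊆ B ∖ ((B ∪ A) ∖ B).

(⟸) Let x ∈ B ∖ ((B ∪ A) ∖ B). Then either x ∈ B and x ∉ A; or x ∈ B ∩ A. In each case x ∈ B, so B ∖ ((B ∪ A) ∖ B) ⊆ B.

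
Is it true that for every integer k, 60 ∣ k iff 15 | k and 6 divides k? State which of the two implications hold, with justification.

Converse. This fails: take k = 30. Both 15 ∣ 30 and 6 ∣ 30, yet 30 is not a multiple of 60 (since 30 = 0·60 + 30), so 60 ∤ 30.

Forward direction. If 60 ∣ k, write k = 60q. Since 60 = 4·15, k = 15·(4q), so 15 ∣ k; and since 60 = 10·6, k = 6·(10q), so 6 ∣ k.

Only the forward implication holds.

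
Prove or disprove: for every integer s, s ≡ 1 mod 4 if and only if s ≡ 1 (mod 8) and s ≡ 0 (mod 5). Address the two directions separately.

The forward direction fails; the converse holds.

(⟹) This fails: s = 1 gives 1 ≡ 1 (mod 4) but 1 ≡ 1 (mod 5), so the conjunction on the right does not hold.

(⟸) Conversely, if s ≡ 1 (mod 8) and s ≡ 0 (mod 5), then by the Chinese remainder theorem s ≡ 25 (mod 40). Since 25 ≡ 1 (mod 4) and 4 ∣ 40, we get s ≡ 1 (mod 4).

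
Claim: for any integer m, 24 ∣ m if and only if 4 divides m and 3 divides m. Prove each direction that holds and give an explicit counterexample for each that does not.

[⇒] If 24 ∣ m, write m = 24q. Since 24 = 6·4, m = 4·(6q), so 4 ∣ m; and since 24 = 8·3, m = 3·(8q), so 3 ∣ m.

[⇐] This fails: take m = 12. Both 4 ∣ 12 and 3 ∣ 12, yet 12 is not a multiple of 24 (since 12 = 0·24 + 12), so 24 ∤ 12.

Only the forward direction holds.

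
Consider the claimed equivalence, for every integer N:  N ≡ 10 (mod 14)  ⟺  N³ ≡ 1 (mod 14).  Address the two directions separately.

Forward direction. This fails: take N = 10. Then 10 ≡ 10 (mod 14), but 10³ = 1000 ≡ 6 (mod 14), not 1.

Converse. This fails: take N = 1. Then 1³ = 1 ≡ 1 (mod 14), yet 1 ≡ 1 (mod 14), not 10.

Neither direction holds.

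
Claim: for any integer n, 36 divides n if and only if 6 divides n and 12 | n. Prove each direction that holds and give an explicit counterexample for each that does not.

(←) This fails: take n = 12. Both 6 ∣ 12 and 12 ∣ 12, yet 12 is not a multiple of 36 (since 12 = 0·36 + 12), so 36 ∤ 12.

(→) If 36 ∣ n, write n = 36q. Since 36 = 6·6, n = 6·(6q), so 6 ∣ n; and since 36 = 3·12, n = 12·(3q), so 12 ∣ n.

Only the forward direction holds.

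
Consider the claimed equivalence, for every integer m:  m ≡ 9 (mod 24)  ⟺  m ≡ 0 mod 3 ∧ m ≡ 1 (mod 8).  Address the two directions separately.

Equivalent; both directions hold.

Converse. If m ≡ 0 (mod 3) and m ≡ 1 (mod 8), then by the Chinese remainder theorem m ≡ 9 (mod 24). This is exactly m ≡ 9 (mod 24).

Forward direction. Suppose m ≡ 9 (mod 24); write m = 24j + 9. Since 3 ∣ 24, reducing mod 3 gives m ≡ 9 ≡ 0 (mod 3); since 8 ∣ 24, reducing mod 8 gives m ≡ 9 ≡ 1 (mod 8).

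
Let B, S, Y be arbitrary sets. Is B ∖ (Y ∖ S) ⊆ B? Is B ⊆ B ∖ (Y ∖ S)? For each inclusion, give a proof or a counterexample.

Forward inclusion. Let x ∈ B ∖ (Y ∖ S). Then either x ∈ B and x ∉ S, Y; or x ∈ B ∩ S and x ∉ Y; or x ∈ B ∩ S ∩ Y. In each case x ∈ B, so B ∖ (Y ∖ S) ⊆ B.

Reverse inclusion. This inclusion fails. Take B = {1}, S = ∅, Y = {1}; then 1 ∈ B but 1 ∉ B ∖ (Y ∖ S).

(⊆) holds; (⊇) fails.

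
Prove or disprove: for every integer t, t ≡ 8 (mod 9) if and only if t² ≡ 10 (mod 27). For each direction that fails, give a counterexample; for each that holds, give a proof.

Both directions fail.

(⇒) This fails: take t = 17. Then 17 ≡ 8 (mod 9), but 17² = 289 ≡ 19 (mod 27), not 10.

(⇐) This fails: take t = 19. Then 19² = 361 ≡ 10 (mod 27), yet 19 ≡ 1 (mod 9), not 8.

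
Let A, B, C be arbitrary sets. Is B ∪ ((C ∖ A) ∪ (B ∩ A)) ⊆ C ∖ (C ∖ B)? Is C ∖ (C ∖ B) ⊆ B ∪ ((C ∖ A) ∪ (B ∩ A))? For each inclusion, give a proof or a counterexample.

(⟹) This inclusion fails. Take A = ∅, B = {1}, C = ∅; then 1 ∈ B ∪ ((C ∖ A) ∪ (B ∩ A)) but 1 ∉ C ∖ (C ∖ B).

(⟸) Let x ∈ C ∖ (C ∖ B). Then either x ∈ B ∩ C and x ∉ A; or x ∈ A ∩ B ∩ C. In each case x ∈ B ∪ ((C ∖ A) ∪ (B ∩ A)), so C ∖ (C ∖ B) ⊆ B ∪ ((C ∖ A) ∪ (B ∩ A)).

(⊆) fails; (⊇) holds.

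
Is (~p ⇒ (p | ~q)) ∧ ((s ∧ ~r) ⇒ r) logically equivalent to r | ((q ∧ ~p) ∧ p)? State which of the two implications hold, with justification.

Neither direction holds.

Forward direction. This fails. Under q = F, s = F, p = F, r = F, the left side is true but the right side is false.

Converse. This fails. Under q = T, s = F, p = F, r = T, the left side is false but the right side is true.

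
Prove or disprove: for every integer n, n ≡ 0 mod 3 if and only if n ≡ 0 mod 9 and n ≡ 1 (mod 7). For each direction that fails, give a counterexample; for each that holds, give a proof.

Converse. If n ≡ 0 (mod 9) and n ≡ 1 (mod 7), then by the Chinese remainder theorem n ≡ 36 (mod 63). Since 36 ≡ 0 (mod 3) and 3 ∣ 63, we get n ≡ 0 (mod 3).

Forward direction. This fails: n = 0 gives 0 ≡ 0 (mod 3) but 0 ≡ 0 (mod 7), so the conjunction on the right does not hold.

Only the converse holds.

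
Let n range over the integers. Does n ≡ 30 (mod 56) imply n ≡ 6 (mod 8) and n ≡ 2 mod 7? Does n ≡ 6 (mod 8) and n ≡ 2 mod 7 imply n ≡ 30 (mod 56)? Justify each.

Both directions hold.

(→) Suppose n ≡ 30 (mod 56); write n = 56j + 30. Since 8 ∣ 56, reducing mod 8 gives n ≡ 30 ≡ 6 (mod 8); since 7 ∣ 56, reducing mod 7 gives n ≡ 30 ≡ 2 (mod 7).

(←) Conversely, if n ≡ 6 (mod 8) and n ≡ 2 (mod 7), then by the Chinese remainder theorem n ≡ 30 (mod 56). This is exactly n ≡ 30 (mod 56).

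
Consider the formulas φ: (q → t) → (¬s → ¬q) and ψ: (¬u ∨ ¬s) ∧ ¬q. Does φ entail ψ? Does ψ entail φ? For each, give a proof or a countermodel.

Only the reverse direction holds.

(⟹) This fails. Under s = T, t = F, u = T, q = F, the left side is true but the right side is false.

(⟸) Assume the antecedent. If q is true, the antecedent cannot hold. If q is false, (q → t) → (¬s → ¬q) reduces to true regardless of the other variables. Either way (q → t) → (¬s → ¬q) holds.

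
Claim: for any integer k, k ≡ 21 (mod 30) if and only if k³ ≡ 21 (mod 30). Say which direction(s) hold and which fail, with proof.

Both implications hold.

[⇒] Suppose k ≡ 21 (mod 30). Write k = 30j + 21. Then (30j + 21)³ = 27000j³ + 56700j² + 39690j + 9261 = 30(900j³ + 1890j² + 1323j + 308) + 21, so k³ ≡ 21 (mod 30).

[⇐] Conversely, suppose k³ ≡ 21 (mod 30). The only residue r in {0, …, 29} with r³ ≡ 21 (mod 30) is r = 21, so k ≡ 21 (mod 30).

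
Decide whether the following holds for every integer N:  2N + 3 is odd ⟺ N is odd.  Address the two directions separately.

(⇒) fails; (⇐) holds.

Forward direction. This fails: take N = 2. Then 2N + 3 = 7, which is odd, yet N = 2 is even, not odd.

Converse. Suppose N is odd. Since 2 is even, 2N is even for every N, so 2N + 3 has the same parity as 3, which is odd. Hence 2N + 3 is odd.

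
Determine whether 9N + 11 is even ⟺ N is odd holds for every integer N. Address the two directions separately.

The biconditional holds.

(→) Suppose 9N + 11 is even. Since 9 is odd, 9N and N have the same parity, so 9N + 11 ≡ N + 11 (mod 2). As 11 is odd, 9N + 11 is even exactly when N is odd. Thus N is odd.

(←) Conversely, suppose N is odd; write N = 2j + 1. Then 9N + 11 = 9·(2j + 1) + 11 = 2·9j + 20, which is even.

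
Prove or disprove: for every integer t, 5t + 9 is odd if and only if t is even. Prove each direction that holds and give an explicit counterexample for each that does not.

(⟹) Suppose 5t + 9 is odd. Since 5 is odd, 5t and t have the same parity, so 5t + 9 ≡ t + 9 (mod 2). As 9 is odd, 5t + 9 is odd exactly when t is even. Thus t is even.

(⟸) Conversely, suppose t is even; write t = 2j. Then 5t + 9 = 5·(2j) + 9 = 2·5j + 9, which is odd.

Both directions hold; the statement is true.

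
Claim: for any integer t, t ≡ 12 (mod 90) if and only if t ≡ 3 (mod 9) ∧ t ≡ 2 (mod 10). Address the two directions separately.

[⇒] Suppose t ≡ 12 (mod 90); write t = 90j + 12. Since 9 ∣ 90, reducing mod 9 gives t ≡ 12 ≡ 3 (mod 9); since 10 ∣ 90, reducing mod 10 gives t ≡ 12 ≡ 2 (mod 10).

[⇐] Conversely, if t ≡ 3 (mod 9) and t ≡ 2 (mod 10), then by the Chinese remainder theorem t ≡ 12 (mod 90). This is exactly t ≡ 12 (mod 90).

Both implications hold.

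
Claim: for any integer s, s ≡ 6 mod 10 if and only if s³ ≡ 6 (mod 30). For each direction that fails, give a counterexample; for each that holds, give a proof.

[⇒] This fails: take s = 16. Then 16 ≡ 6 (mod 10), but 16³ = 4096 ≡ 16 (mod 30), not 6.

[⇐] Conversely, the residues r modulo 30 with r³ ≡ 6 (mod 30) are exactly {6}, and each is ≡ 6 (mod 10).

The forward direction fails; the converse holds.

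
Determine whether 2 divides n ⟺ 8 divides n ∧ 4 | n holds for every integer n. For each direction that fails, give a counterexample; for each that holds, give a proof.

Not equivalent: only (⇐) holds.

Forward direction. This fails: take n = 2. Certainly 2 ∣ 2, but 8 ∤ 2.

Converse. Suppose 8 ∣ n and 4 ∣ n. Any common multiple of 8 and 4 is a multiple of their lcm; here lcm(8, 4) = 8·4/gcd(8, 4) = 32/4 = 8, so 8 ∣ n. Since 2 ∣ 8, it follows that 2 ∣ n.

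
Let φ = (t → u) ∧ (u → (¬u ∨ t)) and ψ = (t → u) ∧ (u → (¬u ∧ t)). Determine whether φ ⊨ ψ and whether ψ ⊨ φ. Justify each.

Only the converse holds.

Forward direction. This fails. Under u = T, t = T, the left side is true but the right side is false.

Converse. Assume the antecedent. If u is true, the antecedent cannot hold. If u is false, the antecedent forces (u = F, t = F), and (t → u) ∧ (u → (¬u ∨ t)) holds there. Either way (t → u) ∧ (u → (¬u ∨ t)) holds.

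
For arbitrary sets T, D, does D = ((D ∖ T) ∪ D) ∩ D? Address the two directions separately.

Forward inclusion. Let x ∈ D. Then either x ∈ D and x ∉ T; or x ∈ T ∩ D. In each case x ∈ ((D ∖ T) ∪ D) ∩ D, so D ⊆ ((D ∖ T) ∪ D) ∩ D.

Reverse inclusion. Let x ∈ ((D ∖ T) ∪ D) ∩ D. Then either x ∈ D and x ∉ T; or x ∈ T ∩ D. In each case x ∈ D, so ((D ∖ T) ∪ D) ∩ D ⊆ D.

Both inclusions hold; the sets are equal.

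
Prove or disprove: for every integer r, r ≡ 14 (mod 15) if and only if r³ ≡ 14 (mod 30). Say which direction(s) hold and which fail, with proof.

Only the reverse direction holds.

(⟹) This fails: take r = 29. Then 29 ≡ 14 (mod 15), but 29³ = 24389 ≡ 29 (mod 30), not 14.

(⟸) Conversely, the residues r modulo 30 with r³ ≡ 14 (mod 30) are exactly {14}, and each is ≡ 14 (mod 15).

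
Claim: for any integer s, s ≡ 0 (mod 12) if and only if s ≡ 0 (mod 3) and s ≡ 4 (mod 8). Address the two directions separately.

Only the reverse direction holds.

[⇐] If s ≡ 0 (mod 3) and s ≡ 4 (mod 8), then by the Chinese remainder theorem s ≡ 12 (mod 24). Since 12 ≡ 0 (mod 12) and 12 ∣ 24, we get s ≡ 0 (mod 12).

[⇒] This fails: s = 0 gives 0 ≡ 0 (mod 12) but 0 ≡ 0 (mod 8), so the conjunction on the right does not hold.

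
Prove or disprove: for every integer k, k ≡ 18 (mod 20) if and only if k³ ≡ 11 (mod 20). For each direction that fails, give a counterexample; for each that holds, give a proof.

(→) This fails: take k = 18. Then 18 ≡ 18 (mod 20), but 18³ = 5832 ≡ 12 (mod 20), not 11.

(←) This fails: take k = 11. Then 11³ = 1331 ≡ 11 (mod 20), yet 11 ≡ 11 (mod 20), not 18.

Neither direction holds.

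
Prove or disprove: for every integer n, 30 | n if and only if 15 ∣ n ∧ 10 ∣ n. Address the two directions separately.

Forward direction. If 30 ∣ n, write n = 30q. Since 30 = 2·15, n = 15·(2q), so 15 ∣ n; and since 30 = 3·10, n = 10·(3q), so 10 ∣ n.

Converse. Suppose 15 ∣ n and 10 ∣ n. Any common multiple of 15 and 10 is a multiple of their lcm; here lcm(15, 10) = 15·10/gcd(15, 10) = 150/5 = 30, so 30 ∣ n.

Both implications hold.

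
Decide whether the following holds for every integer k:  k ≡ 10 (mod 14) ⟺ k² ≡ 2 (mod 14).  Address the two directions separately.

[⇒] Suppose k ≡ 10 (mod 14). Write k = 14j + 10. Then (14j + 10)² = 196j² + 280j + 100 = 14(14j² + 20j + 7) + 2, so k² ≡ 2 (mod 14).

[⇐] This fails: take k = 4. Then 4² = 16 ≡ 2 (mod 14), yet 4 ≡ 4 (mod 14), not 10.

Only the forward implication holds.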